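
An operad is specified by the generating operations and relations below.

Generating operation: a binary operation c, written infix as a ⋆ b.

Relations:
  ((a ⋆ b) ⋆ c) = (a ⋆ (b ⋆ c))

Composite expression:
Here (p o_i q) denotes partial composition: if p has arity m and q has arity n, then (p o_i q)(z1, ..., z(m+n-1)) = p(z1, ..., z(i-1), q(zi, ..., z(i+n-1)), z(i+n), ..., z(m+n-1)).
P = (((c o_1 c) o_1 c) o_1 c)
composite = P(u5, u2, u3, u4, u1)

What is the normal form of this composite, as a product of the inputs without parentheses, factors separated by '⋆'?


u5 ⋆ u2 ⋆ u3 ⋆ u4 ⋆ u1

Associativity of c dissolves the nesting; only the u-input order survives.
(u5 ⋆ u2) linearizes to u5 ⋆ u2
((u5 ⋆ u2) ⋆ u3) linearizes to u5 ⋆ u2 ⋆ u3
(((u5 ⋆ u2) ⋆ u3) ⋆ u4) linearizes to u5 ⋆ u2 ⋆ u3 ⋆ u4
((((u5 ⋆ u2) ⋆ u3) ⋆ u4) ⋆ u1) linearizes to u5 ⋆ u2 ⋆ u3 ⋆ u4 ⋆ u1


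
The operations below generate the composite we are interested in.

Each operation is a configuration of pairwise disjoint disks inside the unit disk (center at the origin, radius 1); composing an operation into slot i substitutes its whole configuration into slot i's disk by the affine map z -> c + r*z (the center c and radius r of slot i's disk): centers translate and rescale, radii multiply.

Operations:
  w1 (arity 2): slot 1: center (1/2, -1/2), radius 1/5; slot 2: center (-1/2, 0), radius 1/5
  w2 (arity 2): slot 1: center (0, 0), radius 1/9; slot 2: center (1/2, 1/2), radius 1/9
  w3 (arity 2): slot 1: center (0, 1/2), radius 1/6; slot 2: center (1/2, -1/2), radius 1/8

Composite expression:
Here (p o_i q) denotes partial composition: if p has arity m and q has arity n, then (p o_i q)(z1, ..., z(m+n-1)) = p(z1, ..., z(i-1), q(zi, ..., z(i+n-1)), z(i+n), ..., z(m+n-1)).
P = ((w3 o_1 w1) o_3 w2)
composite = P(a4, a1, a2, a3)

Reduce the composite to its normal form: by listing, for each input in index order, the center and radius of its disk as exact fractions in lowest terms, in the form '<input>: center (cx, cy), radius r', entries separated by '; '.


a1: center (-1/12, 1/2), radius 1/30; a2: center (1/2, -1/2), radius 1/72; a3: center (9/16, -7/16), radius 1/72; a4: center (1/12, 5/12), radius 1/30

Each a-disk chains the slot maps above it in w3; radii multiply.
a4 passes through 2 substitutions, ending at center (1/12, 5/12), radius 1/30
a1 passes through 2 substitutions, ending at center (-1/12, 1/2), radius 1/30
a2 passes through 2 substitutions, ending at center (1/2, -1/2), radius 1/72
a3 passes through 2 substitutions, ending at center (9/16, -7/16), radius 1/72


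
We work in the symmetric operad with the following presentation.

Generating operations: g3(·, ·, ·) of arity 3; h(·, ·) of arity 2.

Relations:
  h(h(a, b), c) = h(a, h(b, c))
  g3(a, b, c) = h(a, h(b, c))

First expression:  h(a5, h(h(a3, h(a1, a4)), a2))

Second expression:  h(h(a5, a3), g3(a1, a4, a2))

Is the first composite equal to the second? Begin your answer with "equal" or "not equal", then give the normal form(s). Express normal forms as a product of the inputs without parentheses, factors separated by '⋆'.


equal; the common form is a5 ⋆ a3 ⋆ a1 ⋆ a4 ⋆ a2

The first composite normalizes to a5 ⋆ a3 ⋆ a1 ⋆ a4 ⋆ a2
The second composite normalizes to a5 ⋆ a3 ⋆ a1 ⋆ a4 ⋆ a2
The forms coincide; equal.


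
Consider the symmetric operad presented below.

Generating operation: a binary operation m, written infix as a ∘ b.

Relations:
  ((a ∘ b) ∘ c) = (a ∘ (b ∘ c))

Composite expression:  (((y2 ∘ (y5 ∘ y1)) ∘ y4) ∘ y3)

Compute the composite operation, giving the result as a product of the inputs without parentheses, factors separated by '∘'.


Under associativity of m, the answer is the y's in reading order.
(y5 ∘ y1) unparenthesizes to y5 ∘ y1
(y2 ∘ (y5 ∘ y1)) unparenthesizes to y2 ∘ y5 ∘ y1
((y2 ∘ (y5 ∘ y1)) ∘ y4) unparenthesizes to y2 ∘ y5 ∘ y1 ∘ y4
(((y2 ∘ (y5 ∘ y1)) ∘ y4) ∘ y3) unparenthesizes to y2 ∘ y5 ∘ y1 ∘ y4 ∘ y3

y2 ∘ y5 ∘ y1 ∘ y4 ∘ y3


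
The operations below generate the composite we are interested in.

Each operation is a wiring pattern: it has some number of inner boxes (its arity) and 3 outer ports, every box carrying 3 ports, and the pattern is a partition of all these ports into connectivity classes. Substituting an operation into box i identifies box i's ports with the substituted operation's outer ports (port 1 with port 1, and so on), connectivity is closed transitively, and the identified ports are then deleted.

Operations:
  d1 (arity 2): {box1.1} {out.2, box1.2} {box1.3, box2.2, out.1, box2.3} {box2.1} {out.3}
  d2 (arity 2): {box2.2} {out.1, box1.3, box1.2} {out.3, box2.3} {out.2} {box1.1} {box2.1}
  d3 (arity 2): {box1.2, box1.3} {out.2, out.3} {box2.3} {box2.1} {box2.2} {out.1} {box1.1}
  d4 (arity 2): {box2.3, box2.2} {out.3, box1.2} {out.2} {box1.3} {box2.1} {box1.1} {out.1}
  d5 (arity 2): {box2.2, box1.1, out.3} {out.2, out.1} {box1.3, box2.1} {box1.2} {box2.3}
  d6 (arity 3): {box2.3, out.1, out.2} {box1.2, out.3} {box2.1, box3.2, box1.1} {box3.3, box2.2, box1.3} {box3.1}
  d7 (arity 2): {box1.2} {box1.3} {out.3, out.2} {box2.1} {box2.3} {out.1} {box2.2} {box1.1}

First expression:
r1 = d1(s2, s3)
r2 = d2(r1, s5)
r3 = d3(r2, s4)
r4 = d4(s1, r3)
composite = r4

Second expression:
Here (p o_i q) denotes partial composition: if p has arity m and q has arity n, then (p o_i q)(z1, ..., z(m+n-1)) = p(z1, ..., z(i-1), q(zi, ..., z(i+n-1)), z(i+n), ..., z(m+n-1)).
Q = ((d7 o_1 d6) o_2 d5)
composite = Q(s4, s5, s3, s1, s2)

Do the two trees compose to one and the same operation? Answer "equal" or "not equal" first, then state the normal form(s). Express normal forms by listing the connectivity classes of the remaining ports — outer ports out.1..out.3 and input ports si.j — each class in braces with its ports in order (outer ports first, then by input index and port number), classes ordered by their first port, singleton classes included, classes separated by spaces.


not equal — first {out.1} {out.2} {out.3, s1.2} {s1.1} {s1.3} {s2.1} {s2.2} {s2.3, s3.2, s3.3} {s3.1} {s4.1} {s4.2} {s4.3} {s5.1} {s5.2} {s5.3}, second {out.1} {out.2, out.3} {s1.1} {s1.2, s1.3, s4.1, s4.3} {s2.1} {s2.2} {s2.3} {s3.1, s5.3} {s3.2, s5.1} {s3.3} {s4.2} {s5.2}

The first expression reduces to {out.1} {out.2} {out.3, s1.2} {s1.1} {s1.3} {s2.1} {s2.2} {s2.3, s3.2, s3.3} {s3.1} {s4.1} {s4.2} {s4.3} {s5.1} {s5.2} {s5.3}
The second expression reduces to {out.1} {out.2, out.3} {s1.1} {s1.2, s1.3, s4.1, s4.3} {s2.1} {s2.2} {s2.3} {s3.1, s5.3} {s3.2, s5.1} {s3.3} {s4.2} {s5.2}
The normal forms differ: not equal.


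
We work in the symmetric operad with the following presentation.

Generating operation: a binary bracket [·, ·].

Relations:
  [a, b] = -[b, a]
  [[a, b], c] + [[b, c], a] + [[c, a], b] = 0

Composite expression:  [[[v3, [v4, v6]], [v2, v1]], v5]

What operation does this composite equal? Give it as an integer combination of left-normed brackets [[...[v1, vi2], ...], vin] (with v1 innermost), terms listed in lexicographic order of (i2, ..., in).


[[[[[v1, v2], v3], v4], v6], v5] - [[[[[v1, v2], v3], v6], v4], v5] - [[[[[v1, v2], v4], v6], v3], v5] + [[[[[v1, v2], v6], v4], v3], v5]

Antisymmetry and Jacobi reduce to v1-anchored left-normed brackets.
Composite bracket: [[[v3, [v4, v6]], [v2, v1]], v5]
Applying ab - ba throughout gives 32 signed words (2^5 = 32).
The v1-initial words carry the normal form:
  sign of v1v2v3v4v6v5 is +1, so it contributes +[[[[[v1, v2], v3], v4], v6], v5]
  sign of v1v2v3v6v4v5 is -1, so it contributes -[[[[[v1, v2], v3], v6], v4], v5]
  sign of v1v2v4v6v3v5 is -1, so it contributes -[[[[[v1, v2], v4], v6], v3], v5]
  sign of v1v2v6v4v3v5 is +1, so it contributes +[[[[[v1, v2], v6], v4], v3], v5]


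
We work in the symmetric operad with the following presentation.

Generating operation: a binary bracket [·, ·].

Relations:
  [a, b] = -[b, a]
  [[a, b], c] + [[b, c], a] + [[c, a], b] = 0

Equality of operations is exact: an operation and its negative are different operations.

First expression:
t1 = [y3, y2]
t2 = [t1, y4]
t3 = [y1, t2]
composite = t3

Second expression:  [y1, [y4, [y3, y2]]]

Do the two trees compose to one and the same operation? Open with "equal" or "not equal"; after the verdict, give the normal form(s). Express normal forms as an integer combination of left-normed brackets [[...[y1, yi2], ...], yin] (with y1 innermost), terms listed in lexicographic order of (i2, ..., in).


not equal: they reduce to -[[[y1, y2], y3], y4] + [[[y1, y3], y2], y4] + [[[y1, y4], y2], y3] - [[[y1, y4], y3], y2] and [[[y1, y2], y3], y4] - [[[y1, y3], y2], y4] - [[[y1, y4], y2], y3] + [[[y1, y4], y3], y2]


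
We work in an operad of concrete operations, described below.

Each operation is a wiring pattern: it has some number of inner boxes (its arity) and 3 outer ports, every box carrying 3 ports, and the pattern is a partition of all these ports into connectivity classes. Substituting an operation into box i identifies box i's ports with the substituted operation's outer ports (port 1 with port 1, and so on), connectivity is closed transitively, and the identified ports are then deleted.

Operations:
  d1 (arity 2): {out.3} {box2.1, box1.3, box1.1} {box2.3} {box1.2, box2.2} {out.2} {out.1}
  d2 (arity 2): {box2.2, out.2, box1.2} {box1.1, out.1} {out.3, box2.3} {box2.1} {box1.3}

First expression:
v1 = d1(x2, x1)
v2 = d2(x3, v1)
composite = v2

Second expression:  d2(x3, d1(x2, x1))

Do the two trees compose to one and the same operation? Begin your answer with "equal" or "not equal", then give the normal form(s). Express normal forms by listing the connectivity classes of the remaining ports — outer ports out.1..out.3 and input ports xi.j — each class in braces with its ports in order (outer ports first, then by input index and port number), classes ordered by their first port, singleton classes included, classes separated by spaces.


Reducing the first expression gives {out.1, x3.1} {out.2, x3.2} {out.3} {x1.1, x2.1, x2.3} {x1.2, x2.2} {x1.3} {x3.3}
Reducing the second expression gives {out.1, x3.1} {out.2, x3.2} {out.3} {x1.1, x2.1, x2.3} {x1.2, x2.2} {x1.3} {x3.3}
The normal forms match — equal.

equal: each reduces to {out.1, x3.1} {out.2, x3.2} {out.3} {x1.1, x2.1, x2.3} {x1.2, x2.2} {x1.3} {x3.3}


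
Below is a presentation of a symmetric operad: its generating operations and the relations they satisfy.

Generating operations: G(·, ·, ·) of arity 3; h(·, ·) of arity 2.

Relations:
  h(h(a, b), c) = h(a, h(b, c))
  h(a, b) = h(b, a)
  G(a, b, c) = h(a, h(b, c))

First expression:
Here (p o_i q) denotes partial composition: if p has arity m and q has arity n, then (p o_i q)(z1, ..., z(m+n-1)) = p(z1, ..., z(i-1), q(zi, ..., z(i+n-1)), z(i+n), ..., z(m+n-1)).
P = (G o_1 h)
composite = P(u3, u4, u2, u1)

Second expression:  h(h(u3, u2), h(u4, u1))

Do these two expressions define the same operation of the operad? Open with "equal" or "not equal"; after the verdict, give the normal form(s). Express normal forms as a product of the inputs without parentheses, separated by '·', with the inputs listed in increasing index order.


equal: each reduces to u1 · u2 · u3 · u4

The first expression, normalized: u1 · u2 · u3 · u4
The second expression, normalized: u1 · u2 · u3 · u4
Same normal form: equal.


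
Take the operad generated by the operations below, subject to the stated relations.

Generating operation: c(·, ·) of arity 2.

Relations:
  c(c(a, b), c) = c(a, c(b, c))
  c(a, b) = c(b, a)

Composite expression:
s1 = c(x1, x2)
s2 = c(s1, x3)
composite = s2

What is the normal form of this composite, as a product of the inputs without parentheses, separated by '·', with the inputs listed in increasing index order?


Both nesting and order wash out for c; what remains is which x's occur.
c(x1, x2) linearizes to x1 · x2
c(c(x1, x2), x3) linearizes to x1 · x2 · x3
rearranged into index order: x1 · x2 · x3

x1 · x2 · x3


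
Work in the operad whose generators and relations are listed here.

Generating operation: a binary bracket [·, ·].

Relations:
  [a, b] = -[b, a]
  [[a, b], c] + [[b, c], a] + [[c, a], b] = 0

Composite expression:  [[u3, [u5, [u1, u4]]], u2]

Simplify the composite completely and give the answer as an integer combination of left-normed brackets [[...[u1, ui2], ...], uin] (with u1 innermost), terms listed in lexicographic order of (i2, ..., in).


[[[[u1, u4], u5], u3], u2]

A multilinear Lie element is pinned by u1-initial words (u1 innermost).
Composite bracket: [[u3, [u5, [u1, u4]]], u2]
Applying ab - ba throughout gives 16 signed words (2^4 = 16).
Keep just the words that open with u1:
  u1u4u5u3u2 appears with sign +1, giving the term +[[[[u1, u4], u5], u3], u2]


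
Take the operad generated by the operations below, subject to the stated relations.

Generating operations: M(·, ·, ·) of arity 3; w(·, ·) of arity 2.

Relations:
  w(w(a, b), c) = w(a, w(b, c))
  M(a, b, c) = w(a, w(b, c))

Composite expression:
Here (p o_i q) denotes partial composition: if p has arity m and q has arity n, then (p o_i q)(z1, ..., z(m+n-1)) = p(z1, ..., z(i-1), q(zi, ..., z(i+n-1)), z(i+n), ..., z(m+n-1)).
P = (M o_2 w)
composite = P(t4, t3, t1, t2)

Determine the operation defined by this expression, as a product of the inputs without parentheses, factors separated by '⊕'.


t4 ⊕ t3 ⊕ t1 ⊕ t2


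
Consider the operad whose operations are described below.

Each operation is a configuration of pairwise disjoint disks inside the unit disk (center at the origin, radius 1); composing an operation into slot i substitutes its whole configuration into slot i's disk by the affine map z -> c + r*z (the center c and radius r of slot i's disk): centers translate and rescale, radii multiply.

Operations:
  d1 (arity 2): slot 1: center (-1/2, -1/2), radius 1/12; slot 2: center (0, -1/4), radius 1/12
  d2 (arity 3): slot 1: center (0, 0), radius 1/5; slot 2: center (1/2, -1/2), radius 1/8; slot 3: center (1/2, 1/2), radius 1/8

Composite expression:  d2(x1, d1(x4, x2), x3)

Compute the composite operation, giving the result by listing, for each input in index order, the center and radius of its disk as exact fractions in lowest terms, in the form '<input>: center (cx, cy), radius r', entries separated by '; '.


x1: center (0, 0), radius 1/5; x2: center (1/2, -17/32), radius 1/96; x3: center (1/2, 1/2), radius 1/8; x4: center (7/16, -9/16), radius 1/96


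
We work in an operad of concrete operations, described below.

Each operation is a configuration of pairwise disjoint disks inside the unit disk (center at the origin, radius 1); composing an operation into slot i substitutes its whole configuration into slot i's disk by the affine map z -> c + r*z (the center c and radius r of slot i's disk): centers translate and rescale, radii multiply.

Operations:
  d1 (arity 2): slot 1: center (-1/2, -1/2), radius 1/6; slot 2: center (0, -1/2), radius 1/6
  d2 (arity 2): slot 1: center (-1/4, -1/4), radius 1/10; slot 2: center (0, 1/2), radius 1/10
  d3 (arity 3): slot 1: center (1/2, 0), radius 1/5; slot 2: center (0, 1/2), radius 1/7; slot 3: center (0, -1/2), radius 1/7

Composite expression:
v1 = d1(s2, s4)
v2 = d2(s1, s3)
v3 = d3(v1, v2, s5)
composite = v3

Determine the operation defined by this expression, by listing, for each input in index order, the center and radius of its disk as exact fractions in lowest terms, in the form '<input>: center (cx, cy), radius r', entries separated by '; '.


s1: center (-1/28, 13/28), radius 1/70; s2: center (2/5, -1/10), radius 1/30; s3: center (0, 4/7), radius 1/70; s4: center (1/2, -1/10), radius 1/30; s5: center (0, -1/2), radius 1/7


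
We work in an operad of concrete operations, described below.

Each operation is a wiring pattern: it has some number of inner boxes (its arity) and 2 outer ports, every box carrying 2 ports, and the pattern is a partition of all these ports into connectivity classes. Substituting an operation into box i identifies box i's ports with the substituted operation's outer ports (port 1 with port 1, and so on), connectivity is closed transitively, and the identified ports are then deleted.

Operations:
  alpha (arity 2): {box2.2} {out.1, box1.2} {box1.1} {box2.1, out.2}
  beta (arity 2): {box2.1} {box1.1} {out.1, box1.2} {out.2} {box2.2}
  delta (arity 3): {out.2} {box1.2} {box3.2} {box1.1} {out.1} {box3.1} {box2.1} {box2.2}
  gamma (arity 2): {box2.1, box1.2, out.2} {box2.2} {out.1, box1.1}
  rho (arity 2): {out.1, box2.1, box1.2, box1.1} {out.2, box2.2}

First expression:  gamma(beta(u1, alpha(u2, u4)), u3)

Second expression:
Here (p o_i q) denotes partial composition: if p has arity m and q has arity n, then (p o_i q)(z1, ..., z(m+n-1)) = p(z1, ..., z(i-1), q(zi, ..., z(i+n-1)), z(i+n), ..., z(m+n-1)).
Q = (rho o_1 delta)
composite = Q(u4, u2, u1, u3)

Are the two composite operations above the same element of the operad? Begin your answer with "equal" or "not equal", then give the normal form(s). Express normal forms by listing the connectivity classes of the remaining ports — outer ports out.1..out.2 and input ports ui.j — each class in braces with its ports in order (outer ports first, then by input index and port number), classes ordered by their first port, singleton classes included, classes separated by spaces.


not equal — first {out.1, u1.2} {out.2, u3.1} {u1.1} {u2.1} {u2.2} {u3.2} {u4.1} {u4.2}, second {out.1, u3.1} {out.2, u3.2} {u1.1} {u1.2} {u2.1} {u2.2} {u4.1} {u4.2}

Normal form of the first expression: {out.1, u1.2} {out.2, u3.1} {u1.1} {u2.1} {u2.2} {u3.2} {u4.1} {u4.2}
Normal form of the second expression: {out.1, u3.1} {out.2, u3.2} {u1.1} {u1.2} {u2.1} {u2.2} {u4.1} {u4.2}
Different reductions; not equal.


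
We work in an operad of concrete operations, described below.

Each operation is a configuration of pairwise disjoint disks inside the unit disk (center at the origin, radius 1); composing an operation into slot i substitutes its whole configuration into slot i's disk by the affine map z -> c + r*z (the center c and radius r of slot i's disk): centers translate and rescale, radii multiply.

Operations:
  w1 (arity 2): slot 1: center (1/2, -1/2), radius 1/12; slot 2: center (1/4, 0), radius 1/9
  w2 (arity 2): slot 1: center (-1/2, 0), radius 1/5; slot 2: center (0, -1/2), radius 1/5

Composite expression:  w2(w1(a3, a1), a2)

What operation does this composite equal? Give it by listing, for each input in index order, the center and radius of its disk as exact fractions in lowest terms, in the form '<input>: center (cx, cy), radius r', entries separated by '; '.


a1: center (-9/20, 0), radius 1/45; a2: center (0, -1/2), radius 1/5; a3: center (-2/5, -1/10), radius 1/60

Affine substitution under w2: radii multiply and a-centers shift.
a3: after 2 affine steps, its disk has center (-2/5, -1/10), radius 1/60
a1: after 2 affine steps, its disk has center (-9/20, 0), radius 1/45
a2: after 1 affine step, its disk has center (0, -1/2), radius 1/5


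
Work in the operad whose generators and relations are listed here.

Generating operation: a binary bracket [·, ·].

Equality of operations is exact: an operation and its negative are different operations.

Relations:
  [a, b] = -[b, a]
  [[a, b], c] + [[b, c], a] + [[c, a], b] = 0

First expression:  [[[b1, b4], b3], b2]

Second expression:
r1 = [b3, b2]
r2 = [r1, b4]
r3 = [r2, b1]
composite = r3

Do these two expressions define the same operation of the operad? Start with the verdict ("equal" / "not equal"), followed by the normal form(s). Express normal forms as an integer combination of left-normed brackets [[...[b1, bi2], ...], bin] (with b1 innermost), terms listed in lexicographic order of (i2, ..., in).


not equal; the first gives [[[b1, b4], b3], b2] and the second [[[b1, b2], b3], b4] - [[[b1, b3], b2], b4] - [[[b1, b4], b2], b3] + [[[b1, b4], b3], b2]

Normal form of the first expression: [[[b1, b4], b3], b2]
Normal form of the second expression: [[[b1, b2], b3], b4] - [[[b1, b3], b2], b4] - [[[b1, b4], b2], b3] + [[[b1, b4], b3], b2]
The normal forms differ: not equal.


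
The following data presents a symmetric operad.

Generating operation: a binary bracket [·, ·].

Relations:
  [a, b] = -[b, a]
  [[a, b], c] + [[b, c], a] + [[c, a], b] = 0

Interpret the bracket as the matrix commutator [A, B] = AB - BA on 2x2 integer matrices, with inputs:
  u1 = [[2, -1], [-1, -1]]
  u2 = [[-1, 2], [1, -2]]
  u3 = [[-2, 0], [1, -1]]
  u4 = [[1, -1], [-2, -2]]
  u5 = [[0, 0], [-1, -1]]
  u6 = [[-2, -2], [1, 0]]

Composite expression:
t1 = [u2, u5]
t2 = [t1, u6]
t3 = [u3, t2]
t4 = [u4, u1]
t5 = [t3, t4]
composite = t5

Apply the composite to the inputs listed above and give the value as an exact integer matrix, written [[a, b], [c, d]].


[[12, -8], [-32, -12]]

[u2, u5] = [[-2, -2], [2, 2]]
[[u2, u5], u6] = [[2, 4], [0, -2]]
[u3, [[u2, u5], u6]] = [[-4, -4], [4, 4]]
[u4, u1] = [[-1, 0], [-3, 1]]
[[u3, [[u2, u5], u6]], [u4, u1]] = [[12, -8], [-32, -12]]


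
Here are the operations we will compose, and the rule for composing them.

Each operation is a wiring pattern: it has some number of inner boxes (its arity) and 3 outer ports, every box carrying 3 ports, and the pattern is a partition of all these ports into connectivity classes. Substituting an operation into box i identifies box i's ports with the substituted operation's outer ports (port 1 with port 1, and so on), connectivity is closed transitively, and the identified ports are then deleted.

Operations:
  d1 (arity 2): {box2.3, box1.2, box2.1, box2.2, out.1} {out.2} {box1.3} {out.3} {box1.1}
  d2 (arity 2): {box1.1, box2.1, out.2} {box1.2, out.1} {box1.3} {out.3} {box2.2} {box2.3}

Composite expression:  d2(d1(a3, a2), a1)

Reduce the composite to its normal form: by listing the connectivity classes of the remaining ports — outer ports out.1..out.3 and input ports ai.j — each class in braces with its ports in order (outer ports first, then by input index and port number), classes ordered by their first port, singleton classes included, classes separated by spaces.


Two ports join when wires chain via d2-identified ports.
d1 over (a3, a2) gives {out.1, a2.1, a2.2, a2.3, a3.2} {out.2} {out.3} {a3.1} {a3.3}, out.j being that stage's outer ports
d2 over (a3, a2, a1) gives {out.1} {out.2, a1.1, a2.1, a2.2, a2.3, a3.2} {out.3} {a1.2} {a1.3} {a3.1} {a3.3}, out.j being that stage's outer ports

{out.1} {out.2, a1.1, a2.1, a2.2, a2.3, a3.2} {out.3} {a1.2} {a1.3} {a3.1} {a3.3}


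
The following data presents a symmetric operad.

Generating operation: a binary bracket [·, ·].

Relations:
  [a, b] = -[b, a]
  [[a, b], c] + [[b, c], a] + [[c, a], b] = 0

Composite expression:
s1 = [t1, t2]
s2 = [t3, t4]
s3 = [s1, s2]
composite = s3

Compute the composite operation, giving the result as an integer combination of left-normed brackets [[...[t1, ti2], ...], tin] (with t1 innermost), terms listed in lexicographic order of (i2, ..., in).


Left-normed coefficients sit on the t1-initial expansion words.
Composite bracket: [[t1, t2], [t3, t4]]
Under [a, b] = ab - ba we get 8 signed associative words (2^3 = 8).
Keep just the words that open with t1:
  sign of t1t2t3t4 is +1, so it contributes +[[[t1, t2], t3], t4]
  sign of t1t2t4t3 is -1, so it contributes -[[[t1, t2], t4], t3]

[[[t1, t2], t3], t4] - [[[t1, t2], t4], t3]


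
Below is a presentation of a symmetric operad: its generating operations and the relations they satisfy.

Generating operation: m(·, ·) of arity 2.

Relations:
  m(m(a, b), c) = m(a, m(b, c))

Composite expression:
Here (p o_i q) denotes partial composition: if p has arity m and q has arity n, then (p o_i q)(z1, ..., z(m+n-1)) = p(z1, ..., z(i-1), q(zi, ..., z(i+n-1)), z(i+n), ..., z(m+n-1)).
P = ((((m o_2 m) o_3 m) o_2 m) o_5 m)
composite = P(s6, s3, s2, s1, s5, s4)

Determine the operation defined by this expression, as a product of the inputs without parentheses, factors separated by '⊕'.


Under associativity of m, the answer is the s's in reading order.
m(s3, s2) flattens to s3 ⊕ s2
m(s5, s4) flattens to s5 ⊕ s4
m(s1, m(s5, s4)) flattens to s1 ⊕ s5 ⊕ s4
m(m(s3, s2), m(s1, m(s5, s4))) flattens to s3 ⊕ s2 ⊕ s1 ⊕ s5 ⊕ s4
m(s6, m(m(s3, s2), m(s1, m(s5, s4)))) flattens to s6 ⊕ s3 ⊕ s2 ⊕ s1 ⊕ s5 ⊕ s4

s6 ⊕ s3 ⊕ s2 ⊕ s1 ⊕ s5 ⊕ s4


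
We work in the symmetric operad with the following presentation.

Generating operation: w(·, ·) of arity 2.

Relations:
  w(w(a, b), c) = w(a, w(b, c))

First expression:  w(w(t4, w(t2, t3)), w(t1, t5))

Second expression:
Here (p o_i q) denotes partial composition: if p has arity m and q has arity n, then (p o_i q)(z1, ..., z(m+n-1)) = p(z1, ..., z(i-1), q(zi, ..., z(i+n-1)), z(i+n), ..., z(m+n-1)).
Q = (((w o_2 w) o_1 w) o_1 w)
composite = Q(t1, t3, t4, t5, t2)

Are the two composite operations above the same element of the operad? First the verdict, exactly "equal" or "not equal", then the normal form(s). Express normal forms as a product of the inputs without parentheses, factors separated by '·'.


not equal; the first gives t4 · t2 · t3 · t1 · t5 and the second t1 · t3 · t4 · t5 · t2


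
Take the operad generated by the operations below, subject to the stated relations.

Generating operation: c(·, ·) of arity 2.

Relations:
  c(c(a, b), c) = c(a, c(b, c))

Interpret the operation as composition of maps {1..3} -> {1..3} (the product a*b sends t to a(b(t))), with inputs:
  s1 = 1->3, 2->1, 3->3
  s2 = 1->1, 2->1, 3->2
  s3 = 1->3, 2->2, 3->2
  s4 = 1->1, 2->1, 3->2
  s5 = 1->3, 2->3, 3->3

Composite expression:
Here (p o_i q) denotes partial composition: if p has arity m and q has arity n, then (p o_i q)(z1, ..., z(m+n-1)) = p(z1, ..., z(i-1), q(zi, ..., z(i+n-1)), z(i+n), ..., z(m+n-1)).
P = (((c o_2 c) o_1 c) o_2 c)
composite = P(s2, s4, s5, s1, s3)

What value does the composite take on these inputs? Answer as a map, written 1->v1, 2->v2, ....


1->1, 2->1, 3->1

c(s4, s5) = 1->2, 2->2, 3->2
c(s2, c(s4, s5)) = 1->1, 2->1, 3->1
c(s1, s3) = 1->3, 2->1, 3->1
c(c(s2, c(s4, s5)), c(s1, s3)) = 1->1, 2->1, 3->1


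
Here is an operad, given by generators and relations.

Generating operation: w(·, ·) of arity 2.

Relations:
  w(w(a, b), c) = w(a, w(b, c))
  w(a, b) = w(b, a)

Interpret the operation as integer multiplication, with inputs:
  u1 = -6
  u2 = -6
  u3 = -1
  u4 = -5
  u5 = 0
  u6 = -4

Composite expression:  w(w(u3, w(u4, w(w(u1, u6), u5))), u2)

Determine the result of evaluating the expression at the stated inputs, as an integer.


w(u1, u6) = 24
w(w(u1, u6), u5) = 0
w(u4, w(w(u1, u6), u5)) = 0
w(u3, w(u4, w(w(u1, u6), u5))) = 0
w(w(u3, w(u4, w(w(u1, u6), u5))), u2) = 0

0


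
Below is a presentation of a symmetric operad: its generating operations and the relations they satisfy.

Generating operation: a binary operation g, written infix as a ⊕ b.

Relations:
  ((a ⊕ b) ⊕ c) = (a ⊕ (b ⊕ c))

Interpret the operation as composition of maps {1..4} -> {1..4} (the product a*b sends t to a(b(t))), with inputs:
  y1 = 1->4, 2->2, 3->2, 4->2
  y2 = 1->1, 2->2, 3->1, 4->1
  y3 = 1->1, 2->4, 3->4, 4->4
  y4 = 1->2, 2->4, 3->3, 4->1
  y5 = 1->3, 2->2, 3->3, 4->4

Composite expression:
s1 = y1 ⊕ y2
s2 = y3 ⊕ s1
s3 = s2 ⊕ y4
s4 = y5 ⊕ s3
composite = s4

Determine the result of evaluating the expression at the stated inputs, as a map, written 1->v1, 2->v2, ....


(y1 ⊕ y2) = 1->4, 2->2, 3->4, 4->4
(y3 ⊕ (y1 ⊕ y2)) = 1->4, 2->4, 3->4, 4->4
((y3 ⊕ (y1 ⊕ y2)) ⊕ y4) = 1->4, 2->4, 3->4, 4->4
(y5 ⊕ ((y3 ⊕ (y1 ⊕ y2)) ⊕ y4)) = 1->4, 2->4, 3->4, 4->4

1->4, 2->4, 3->4, 4->4


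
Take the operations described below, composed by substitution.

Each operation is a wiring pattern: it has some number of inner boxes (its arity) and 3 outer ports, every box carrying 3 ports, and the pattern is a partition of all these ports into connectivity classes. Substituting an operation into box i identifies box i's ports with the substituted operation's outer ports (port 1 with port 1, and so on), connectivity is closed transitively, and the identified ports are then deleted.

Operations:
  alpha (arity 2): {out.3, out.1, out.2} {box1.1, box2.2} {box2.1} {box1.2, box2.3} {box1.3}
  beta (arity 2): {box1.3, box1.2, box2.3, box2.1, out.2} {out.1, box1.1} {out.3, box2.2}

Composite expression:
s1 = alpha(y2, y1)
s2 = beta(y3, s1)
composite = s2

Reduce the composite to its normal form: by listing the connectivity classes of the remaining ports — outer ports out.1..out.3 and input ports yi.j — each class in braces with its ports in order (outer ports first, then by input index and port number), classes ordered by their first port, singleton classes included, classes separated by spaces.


{out.1, y3.1} {out.2, out.3, y3.2, y3.3} {y1.1} {y1.2, y2.1} {y1.3, y2.2} {y2.3}

Substituting into beta glues patterns; closure does the rest.
alpha over (y2, y1) gives {out.1, out.2, out.3} {y1.1} {y1.2, y2.1} {y1.3, y2.2} {y2.3}, out.j being that stage's outer ports
beta over (y3, y2, y1) gives {out.1, y3.1} {out.2, out.3, y3.2, y3.3} {y1.1} {y1.2, y2.1} {y1.3, y2.2} {y2.3}, out.j being that stage's outer ports


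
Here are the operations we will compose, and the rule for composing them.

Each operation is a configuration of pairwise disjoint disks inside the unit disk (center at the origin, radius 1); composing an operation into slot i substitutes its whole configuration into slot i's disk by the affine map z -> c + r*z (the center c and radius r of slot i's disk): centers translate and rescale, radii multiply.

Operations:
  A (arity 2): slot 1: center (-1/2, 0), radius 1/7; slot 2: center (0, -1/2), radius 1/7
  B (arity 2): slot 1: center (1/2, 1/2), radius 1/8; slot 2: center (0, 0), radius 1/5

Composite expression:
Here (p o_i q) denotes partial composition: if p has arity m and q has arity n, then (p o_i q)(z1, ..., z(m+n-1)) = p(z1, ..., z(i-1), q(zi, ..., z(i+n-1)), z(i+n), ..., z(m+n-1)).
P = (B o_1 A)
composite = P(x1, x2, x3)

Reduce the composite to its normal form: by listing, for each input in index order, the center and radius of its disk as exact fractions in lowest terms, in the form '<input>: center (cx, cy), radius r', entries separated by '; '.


x1: center (7/16, 1/2), radius 1/56; x2: center (1/2, 7/16), radius 1/56; x3: center (0, 0), radius 1/5

Follow each x-input down from B: c' goes to c + r*c', radius to r*r'.
input x1: composing its 2 substitution steps yields center (7/16, 1/2), radius 1/56
input x2: composing its 2 substitution steps yields center (1/2, 7/16), radius 1/56
input x3: composing its 1 substitution step yields center (0, 0), radius 1/5


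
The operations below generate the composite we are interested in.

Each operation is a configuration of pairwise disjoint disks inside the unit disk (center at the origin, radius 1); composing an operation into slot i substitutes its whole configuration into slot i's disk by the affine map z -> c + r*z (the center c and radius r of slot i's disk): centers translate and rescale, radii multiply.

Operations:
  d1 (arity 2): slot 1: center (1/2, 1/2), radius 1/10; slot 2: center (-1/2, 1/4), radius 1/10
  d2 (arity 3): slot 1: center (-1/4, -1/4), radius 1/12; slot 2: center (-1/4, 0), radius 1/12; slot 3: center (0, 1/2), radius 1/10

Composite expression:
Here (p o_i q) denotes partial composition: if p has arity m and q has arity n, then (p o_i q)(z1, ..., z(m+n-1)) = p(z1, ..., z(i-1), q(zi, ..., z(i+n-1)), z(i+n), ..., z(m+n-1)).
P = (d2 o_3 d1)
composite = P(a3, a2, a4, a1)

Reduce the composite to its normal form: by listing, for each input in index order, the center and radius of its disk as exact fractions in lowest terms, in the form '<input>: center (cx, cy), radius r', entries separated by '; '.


a1: center (-1/20, 21/40), radius 1/100; a2: center (-1/4, 0), radius 1/12; a3: center (-1/4, -1/4), radius 1/12; a4: center (1/20, 11/20), radius 1/100

Nesting under d2 composes maps z -> c + r*z down each a-path.
a3 passes through 1 substitution, ending at center (-1/4, -1/4), radius 1/12
a2 passes through 1 substitution, ending at center (-1/4, 0), radius 1/12
a4 passes through 2 substitutions, ending at center (1/20, 11/20), radius 1/100
a1 passes through 2 substitutions, ending at center (-1/20, 21/40), radius 1/100


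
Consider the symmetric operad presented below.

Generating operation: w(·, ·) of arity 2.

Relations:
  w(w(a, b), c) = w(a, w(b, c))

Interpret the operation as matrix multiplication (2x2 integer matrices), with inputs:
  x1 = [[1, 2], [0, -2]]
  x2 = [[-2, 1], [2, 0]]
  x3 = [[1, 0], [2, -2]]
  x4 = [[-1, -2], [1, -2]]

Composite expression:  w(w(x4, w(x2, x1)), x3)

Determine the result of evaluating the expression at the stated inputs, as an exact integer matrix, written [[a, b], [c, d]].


[[-6, 4], [-34, 28]]

w(x2, x1) = [[-2, -6], [2, 4]]
w(x4, w(x2, x1)) = [[-2, -2], [-6, -14]]
w(w(x4, w(x2, x1)), x3) = [[-6, 4], [-34, 28]]


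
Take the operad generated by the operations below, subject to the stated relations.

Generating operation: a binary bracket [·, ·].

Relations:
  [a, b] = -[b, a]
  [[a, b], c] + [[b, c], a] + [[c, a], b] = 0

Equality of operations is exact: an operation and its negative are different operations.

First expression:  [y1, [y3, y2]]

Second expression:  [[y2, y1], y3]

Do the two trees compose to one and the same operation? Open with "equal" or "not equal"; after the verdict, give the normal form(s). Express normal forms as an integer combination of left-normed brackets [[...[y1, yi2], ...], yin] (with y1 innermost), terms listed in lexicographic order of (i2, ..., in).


Reducing the first expression gives -[[y1, y2], y3] + [[y1, y3], y2]
Reducing the second expression gives -[[y1, y2], y3]
The normal forms differ: not equal.

not equal: they reduce to -[[y1, y2], y3] + [[y1, y3], y2] and -[[y1, y2], y3]


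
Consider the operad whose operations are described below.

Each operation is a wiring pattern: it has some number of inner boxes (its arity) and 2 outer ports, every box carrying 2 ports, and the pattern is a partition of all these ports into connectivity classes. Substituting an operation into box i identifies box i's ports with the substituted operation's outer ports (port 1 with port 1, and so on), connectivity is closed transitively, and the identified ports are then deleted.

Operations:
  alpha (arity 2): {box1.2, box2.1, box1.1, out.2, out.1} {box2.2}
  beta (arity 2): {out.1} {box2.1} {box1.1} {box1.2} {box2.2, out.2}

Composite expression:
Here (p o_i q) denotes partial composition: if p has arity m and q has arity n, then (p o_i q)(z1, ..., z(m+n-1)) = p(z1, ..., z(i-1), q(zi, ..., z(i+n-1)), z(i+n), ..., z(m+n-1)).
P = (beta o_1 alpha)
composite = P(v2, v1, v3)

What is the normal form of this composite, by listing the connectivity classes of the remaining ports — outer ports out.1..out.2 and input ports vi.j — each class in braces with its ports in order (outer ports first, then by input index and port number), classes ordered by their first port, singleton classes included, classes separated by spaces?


Reachability decides: close wires over beta-identified ports.
after alpha, the pattern on (v2, v1) reads {out.1, out.2, v1.1, v2.1, v2.2} {v1.2} (out.j = its outer ports)
after beta, the pattern on (v2, v1, v3) reads {out.1} {out.2, v3.2} {v1.1, v2.1, v2.2} {v1.2} {v3.1} (out.j = its outer ports)

{out.1} {out.2, v3.2} {v1.1, v2.1, v2.2} {v1.2} {v3.1}


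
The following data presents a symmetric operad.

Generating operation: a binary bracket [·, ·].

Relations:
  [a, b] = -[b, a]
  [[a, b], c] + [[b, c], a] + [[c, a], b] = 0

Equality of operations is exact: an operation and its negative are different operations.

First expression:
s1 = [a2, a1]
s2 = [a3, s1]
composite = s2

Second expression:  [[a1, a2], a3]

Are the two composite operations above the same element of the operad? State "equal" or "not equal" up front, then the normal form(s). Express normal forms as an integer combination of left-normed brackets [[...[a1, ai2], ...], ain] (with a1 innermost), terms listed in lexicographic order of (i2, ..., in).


equal — both sides give [[a1, a2], a3]


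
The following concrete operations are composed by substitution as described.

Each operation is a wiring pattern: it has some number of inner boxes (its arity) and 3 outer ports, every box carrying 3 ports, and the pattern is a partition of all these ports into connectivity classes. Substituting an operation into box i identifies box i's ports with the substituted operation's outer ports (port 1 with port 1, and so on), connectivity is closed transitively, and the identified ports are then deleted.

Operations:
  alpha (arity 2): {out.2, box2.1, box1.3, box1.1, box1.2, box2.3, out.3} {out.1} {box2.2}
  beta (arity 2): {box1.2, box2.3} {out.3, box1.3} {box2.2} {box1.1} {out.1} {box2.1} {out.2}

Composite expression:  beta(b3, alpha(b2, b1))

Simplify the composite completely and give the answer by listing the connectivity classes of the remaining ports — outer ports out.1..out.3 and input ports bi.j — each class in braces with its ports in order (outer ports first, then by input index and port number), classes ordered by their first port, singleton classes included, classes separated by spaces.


Reachability decides: close wires over beta-identified ports.
stage alpha: inputs (b2, b1), connectivity {out.1} {out.2, out.3, b1.1, b1.3, b2.1, b2.2, b2.3} {b1.2}, out.j its boundary
stage beta: inputs (b3, b2, b1), connectivity {out.1} {out.2} {out.3, b3.3} {b1.1, b1.3, b2.1, b2.2, b2.3, b3.2} {b1.2} {b3.1}, out.j its boundary

{out.1} {out.2} {out.3, b3.3} {b1.1, b1.3, b2.1, b2.2, b2.3, b3.2} {b1.2} {b3.1}


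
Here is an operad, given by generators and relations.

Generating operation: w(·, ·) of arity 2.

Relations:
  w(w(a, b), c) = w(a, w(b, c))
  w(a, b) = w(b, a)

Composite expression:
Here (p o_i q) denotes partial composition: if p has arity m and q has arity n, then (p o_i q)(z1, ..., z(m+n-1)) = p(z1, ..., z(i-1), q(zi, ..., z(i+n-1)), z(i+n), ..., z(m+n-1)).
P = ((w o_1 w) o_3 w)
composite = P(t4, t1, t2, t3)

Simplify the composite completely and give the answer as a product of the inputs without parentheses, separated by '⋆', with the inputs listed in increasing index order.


t1 ⋆ t2 ⋆ t3 ⋆ t4


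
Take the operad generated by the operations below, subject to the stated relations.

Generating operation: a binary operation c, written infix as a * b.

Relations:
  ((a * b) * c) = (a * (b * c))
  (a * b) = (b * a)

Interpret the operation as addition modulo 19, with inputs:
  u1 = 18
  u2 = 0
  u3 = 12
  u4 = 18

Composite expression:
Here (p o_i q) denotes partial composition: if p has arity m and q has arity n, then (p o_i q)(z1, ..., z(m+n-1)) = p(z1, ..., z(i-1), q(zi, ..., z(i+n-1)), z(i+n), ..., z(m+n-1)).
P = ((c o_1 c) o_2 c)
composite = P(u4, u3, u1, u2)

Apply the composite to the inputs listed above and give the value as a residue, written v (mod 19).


(u3 * u1) = 11
(u4 * (u3 * u1)) = 10
((u4 * (u3 * u1)) * u2) = 10

10 (mod 19)


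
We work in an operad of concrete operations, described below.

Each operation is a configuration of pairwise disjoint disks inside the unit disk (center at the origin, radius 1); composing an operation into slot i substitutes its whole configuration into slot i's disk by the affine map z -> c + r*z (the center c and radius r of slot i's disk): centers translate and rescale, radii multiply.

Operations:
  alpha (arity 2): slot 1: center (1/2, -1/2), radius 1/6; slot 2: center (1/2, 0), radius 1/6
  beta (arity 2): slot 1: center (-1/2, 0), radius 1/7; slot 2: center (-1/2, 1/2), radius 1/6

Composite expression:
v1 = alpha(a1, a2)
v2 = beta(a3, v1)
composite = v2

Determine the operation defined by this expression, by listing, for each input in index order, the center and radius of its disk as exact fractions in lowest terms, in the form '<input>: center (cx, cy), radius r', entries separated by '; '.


a1: center (-5/12, 5/12), radius 1/36; a2: center (-5/12, 1/2), radius 1/36; a3: center (-1/2, 0), radius 1/7

Only the slot chain above each a matters under beta; compose those maps.
input a3: composing its 1 substitution step yields center (-1/2, 0), radius 1/7
input a1: composing its 2 substitution steps yields center (-5/12, 5/12), radius 1/36
input a2: composing its 2 substitution steps yields center (-5/12, 1/2), radius 1/36
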